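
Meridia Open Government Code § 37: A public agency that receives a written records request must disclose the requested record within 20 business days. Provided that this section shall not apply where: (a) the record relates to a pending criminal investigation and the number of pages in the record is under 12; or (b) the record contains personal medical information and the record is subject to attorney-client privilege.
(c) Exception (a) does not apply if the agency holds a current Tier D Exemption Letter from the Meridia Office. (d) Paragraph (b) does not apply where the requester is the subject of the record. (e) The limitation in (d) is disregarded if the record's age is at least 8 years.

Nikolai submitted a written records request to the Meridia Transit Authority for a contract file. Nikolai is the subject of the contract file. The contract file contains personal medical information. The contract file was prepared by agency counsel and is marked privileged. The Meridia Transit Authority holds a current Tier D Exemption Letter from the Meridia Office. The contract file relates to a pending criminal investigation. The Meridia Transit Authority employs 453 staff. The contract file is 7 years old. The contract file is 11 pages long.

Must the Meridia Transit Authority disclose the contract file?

All of (a)'s requirements are met (the contract file relates to a pending investigation; the number of pages in the record is 11, under the 12 limit). Turning to paragraph (c): (c) operates — a current Tier D Exemption Letter is held. So (a) is unavailable.
Exception (b)'s conditions are all satisfied: the contract file contains personal medical information; the contract file is privileged. Turning to paragraphs (d)–(e): (d) applies — Nikolai is the subject of the contract file. (e) is not engaged (the record's age is 7 years, short of 8 years), so (d) stands. So (b) is unavailable.
No exception applies. The general rule governs.

Yes — the Meridia Transit Authority must disclose the contract file.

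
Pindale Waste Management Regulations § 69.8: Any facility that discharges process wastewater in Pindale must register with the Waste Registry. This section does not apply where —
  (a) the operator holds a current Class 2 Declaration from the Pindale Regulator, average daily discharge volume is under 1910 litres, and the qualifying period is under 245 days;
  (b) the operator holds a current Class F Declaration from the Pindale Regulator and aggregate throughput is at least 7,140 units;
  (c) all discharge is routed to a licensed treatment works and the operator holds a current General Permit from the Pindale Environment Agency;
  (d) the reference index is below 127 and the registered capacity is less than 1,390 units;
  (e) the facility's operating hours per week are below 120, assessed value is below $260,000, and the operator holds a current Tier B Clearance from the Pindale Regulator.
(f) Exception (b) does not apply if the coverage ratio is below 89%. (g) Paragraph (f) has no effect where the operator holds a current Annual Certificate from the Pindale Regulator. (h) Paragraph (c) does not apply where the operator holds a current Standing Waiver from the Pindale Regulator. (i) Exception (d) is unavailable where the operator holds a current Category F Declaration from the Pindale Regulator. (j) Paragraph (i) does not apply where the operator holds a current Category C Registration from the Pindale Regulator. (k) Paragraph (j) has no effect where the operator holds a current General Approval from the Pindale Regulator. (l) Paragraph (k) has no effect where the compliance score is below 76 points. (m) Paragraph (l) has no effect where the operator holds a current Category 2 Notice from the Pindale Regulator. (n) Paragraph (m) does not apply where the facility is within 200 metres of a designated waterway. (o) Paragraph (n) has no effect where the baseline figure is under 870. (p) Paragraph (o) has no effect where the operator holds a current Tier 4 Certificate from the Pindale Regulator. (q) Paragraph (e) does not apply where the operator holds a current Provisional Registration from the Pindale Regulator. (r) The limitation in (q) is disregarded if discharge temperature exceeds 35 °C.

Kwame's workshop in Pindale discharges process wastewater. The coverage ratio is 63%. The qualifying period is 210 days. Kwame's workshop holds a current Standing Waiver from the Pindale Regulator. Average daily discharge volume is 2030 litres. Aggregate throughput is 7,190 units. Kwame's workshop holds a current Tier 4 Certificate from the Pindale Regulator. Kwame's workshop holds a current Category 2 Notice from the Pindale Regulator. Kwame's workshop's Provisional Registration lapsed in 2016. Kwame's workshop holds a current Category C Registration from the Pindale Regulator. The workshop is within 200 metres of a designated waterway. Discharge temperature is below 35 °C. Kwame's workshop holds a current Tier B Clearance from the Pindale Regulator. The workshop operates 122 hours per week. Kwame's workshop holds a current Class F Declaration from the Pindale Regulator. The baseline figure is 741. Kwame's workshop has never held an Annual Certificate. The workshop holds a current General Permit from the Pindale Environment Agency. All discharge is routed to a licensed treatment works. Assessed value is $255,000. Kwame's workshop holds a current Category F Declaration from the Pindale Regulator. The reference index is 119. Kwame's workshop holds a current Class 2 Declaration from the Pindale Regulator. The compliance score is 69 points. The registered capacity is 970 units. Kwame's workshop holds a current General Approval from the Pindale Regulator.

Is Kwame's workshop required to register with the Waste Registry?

Exception (a) does not apply: average daily discharge volume is 2030 litres, not under 1910 litres.
Exception (b): a current Class F Declaration is held; aggregate throughput is 7,190 units, meeting the 7,140 units threshold — every condition holds. Turning to paragraphs (f)–(g): (f) operates against (b): the coverage ratio is 63%, below the 89% limit. (g) is not triggered (the Annual Certificate is not current), so (f) stands. Exception (b) does not apply.
Exception (c)'s conditions are all satisfied: discharge is routed to a licensed treatment works; a current General Permit is held. But: (h) operates against (c): a current Standing Waiver is held. Exception (c) does not apply.
Exception (d)'s conditions are all satisfied: the reference index is 119, below the 127 limit; the registered capacity is 970 units, less than the 1,390 units limit. Under paragraphs (i)–(p): (i) would limit (d) — a current Category F Declaration is held — but (j) sets (i) aside: (j) is engaged — a current Category C Registration is held. (k) would limit (j) — a current General Approval is held — but (l) sets (k) aside: (l) is engaged — the compliance score is 69 points, below the 76 points limit. (m) operates (a current Category 2 Notice is held), but is overridden by (n): (n) operates against (m): the workshop is within 200 m of a designated waterway. (o) applies (the baseline figure is 741, under the 870 limit), but yields to (p): (p) operates against (o): a current Tier 4 Certificate is held. Exception (d) stands.
Exception (e) does not apply: the facility's operating hours per week are 122, not below 120.

No — exception (d) applies; Kwame's workshop is not required to register with the Waste Registry.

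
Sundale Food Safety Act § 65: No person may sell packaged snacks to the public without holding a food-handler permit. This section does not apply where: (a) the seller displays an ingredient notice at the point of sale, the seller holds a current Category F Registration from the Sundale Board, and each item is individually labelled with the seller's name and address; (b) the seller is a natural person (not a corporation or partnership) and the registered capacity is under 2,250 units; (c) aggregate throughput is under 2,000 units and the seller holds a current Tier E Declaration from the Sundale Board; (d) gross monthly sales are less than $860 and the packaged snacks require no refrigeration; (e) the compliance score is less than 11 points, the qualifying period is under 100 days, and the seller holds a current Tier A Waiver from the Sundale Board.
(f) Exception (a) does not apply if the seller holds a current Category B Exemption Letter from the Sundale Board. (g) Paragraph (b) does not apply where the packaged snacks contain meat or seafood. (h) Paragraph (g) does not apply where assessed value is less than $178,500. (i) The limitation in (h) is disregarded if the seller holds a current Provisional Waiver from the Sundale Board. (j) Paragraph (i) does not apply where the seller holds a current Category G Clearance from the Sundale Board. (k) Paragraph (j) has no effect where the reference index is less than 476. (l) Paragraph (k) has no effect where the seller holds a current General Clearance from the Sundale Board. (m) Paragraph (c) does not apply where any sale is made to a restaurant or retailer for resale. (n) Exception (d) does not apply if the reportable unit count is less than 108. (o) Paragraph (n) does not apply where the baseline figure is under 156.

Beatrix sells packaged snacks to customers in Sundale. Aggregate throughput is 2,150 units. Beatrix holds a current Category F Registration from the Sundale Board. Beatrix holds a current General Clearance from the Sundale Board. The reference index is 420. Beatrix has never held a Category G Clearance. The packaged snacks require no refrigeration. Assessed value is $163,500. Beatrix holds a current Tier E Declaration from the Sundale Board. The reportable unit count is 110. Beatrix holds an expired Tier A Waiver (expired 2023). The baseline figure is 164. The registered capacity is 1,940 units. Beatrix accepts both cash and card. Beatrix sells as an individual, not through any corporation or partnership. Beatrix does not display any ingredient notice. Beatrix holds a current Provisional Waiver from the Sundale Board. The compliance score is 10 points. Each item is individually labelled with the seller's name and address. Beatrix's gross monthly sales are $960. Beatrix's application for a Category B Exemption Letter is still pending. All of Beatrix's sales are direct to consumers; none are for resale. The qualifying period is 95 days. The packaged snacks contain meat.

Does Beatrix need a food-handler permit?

Exception (a) requires that the seller displays an ingredient notice at the point of sale; but no ingredient notice is displayed, so (a) is unavailable.
Exception (b) is satisfied on its face — the seller is a natural person; the registered capacity is 1,940 units, under the 2,250 units limit. However, paragraphs (g)–(l) must be considered: (g) operates against (b): the packaged snacks contain meat. (h) would limit (g) — assessed value is $163,500, less than the $178,500 limit — but (i) sets (h) aside: (i) operates against (h): a current Provisional Waiver is held. (j) is not triggered (the Category G Clearance is not current), so (i) stands. Exception (b) does not apply.
Exception (c) requires that aggregate throughput is under 2,000 units; but aggregate throughput is 2,150 units, not under 2,000 units, so (c) is unavailable.
Exception (d) fails — gross monthly sales are $960, not less than $860.
Exception (e) requires that the seller holds a current Tier A Waiver from the Sundale Board; but no current Tier A Waiver is held, so (e) is unavailable.
No exception is made out. Beatrix falls within the general rule.

Yes — Beatrix must hold a food-handler permit.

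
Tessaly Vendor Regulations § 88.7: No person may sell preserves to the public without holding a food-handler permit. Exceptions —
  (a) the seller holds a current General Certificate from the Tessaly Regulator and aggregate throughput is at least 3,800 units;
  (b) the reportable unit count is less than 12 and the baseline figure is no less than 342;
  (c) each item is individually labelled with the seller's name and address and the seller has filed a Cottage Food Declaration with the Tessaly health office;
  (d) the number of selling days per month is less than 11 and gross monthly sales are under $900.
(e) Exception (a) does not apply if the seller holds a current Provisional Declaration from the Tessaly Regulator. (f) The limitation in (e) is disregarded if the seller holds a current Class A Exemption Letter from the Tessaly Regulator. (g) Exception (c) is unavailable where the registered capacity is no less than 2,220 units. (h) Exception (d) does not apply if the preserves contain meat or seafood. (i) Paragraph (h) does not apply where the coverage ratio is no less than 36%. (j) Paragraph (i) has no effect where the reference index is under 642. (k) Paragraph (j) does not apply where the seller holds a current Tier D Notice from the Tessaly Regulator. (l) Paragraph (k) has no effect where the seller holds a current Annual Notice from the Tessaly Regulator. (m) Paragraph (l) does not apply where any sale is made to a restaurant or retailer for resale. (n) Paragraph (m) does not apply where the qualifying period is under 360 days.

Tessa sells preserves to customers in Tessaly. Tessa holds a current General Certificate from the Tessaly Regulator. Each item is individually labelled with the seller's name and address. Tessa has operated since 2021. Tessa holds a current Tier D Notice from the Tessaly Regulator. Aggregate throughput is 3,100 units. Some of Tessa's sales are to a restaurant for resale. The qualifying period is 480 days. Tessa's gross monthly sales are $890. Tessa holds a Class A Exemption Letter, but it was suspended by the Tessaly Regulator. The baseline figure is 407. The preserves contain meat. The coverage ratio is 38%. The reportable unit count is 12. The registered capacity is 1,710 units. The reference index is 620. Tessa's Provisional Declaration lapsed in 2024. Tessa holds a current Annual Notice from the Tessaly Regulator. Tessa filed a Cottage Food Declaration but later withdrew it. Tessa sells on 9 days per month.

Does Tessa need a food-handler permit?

No — exception (d) applies; Tessa is not required to hold a food-handler permit.

Exception (a) fails — aggregate throughput is 3,100 units, short of 3,800 units.
Exception (b) fails — the reportable unit count is 12, not less than 12.
Exception (c) requires that the seller has filed a Cottage Food Declaration with the Tessaly health office; but the Cottage Food Declaration was withdrawn, so (c) is unavailable.
All of (d)'s requirements are met (the number of selling days per month is 9, less than the 11 limit; gross monthly sales are $890, under the $900 limit). Applying paragraphs (h)–(n): (h) would limit (d) — the preserves contain meat — but (i) sets (h) aside: (i) operates against (h): the coverage ratio is 38%, meeting the 36% threshold. (j) would limit (i) — the reference index is 620, under the 642 limit — but (k) sets (j) aside: (k) operates against (j): a current Tier D Notice is held. (l) would limit (k) — a current Annual Notice is held — but (m) sets (l) aside: (m) operates against (l): some sales are to a restaurant for resale. (n) does not operate here (the qualifying period is 480 days, not under 360 days), so (m) stands. Exception (d) stands.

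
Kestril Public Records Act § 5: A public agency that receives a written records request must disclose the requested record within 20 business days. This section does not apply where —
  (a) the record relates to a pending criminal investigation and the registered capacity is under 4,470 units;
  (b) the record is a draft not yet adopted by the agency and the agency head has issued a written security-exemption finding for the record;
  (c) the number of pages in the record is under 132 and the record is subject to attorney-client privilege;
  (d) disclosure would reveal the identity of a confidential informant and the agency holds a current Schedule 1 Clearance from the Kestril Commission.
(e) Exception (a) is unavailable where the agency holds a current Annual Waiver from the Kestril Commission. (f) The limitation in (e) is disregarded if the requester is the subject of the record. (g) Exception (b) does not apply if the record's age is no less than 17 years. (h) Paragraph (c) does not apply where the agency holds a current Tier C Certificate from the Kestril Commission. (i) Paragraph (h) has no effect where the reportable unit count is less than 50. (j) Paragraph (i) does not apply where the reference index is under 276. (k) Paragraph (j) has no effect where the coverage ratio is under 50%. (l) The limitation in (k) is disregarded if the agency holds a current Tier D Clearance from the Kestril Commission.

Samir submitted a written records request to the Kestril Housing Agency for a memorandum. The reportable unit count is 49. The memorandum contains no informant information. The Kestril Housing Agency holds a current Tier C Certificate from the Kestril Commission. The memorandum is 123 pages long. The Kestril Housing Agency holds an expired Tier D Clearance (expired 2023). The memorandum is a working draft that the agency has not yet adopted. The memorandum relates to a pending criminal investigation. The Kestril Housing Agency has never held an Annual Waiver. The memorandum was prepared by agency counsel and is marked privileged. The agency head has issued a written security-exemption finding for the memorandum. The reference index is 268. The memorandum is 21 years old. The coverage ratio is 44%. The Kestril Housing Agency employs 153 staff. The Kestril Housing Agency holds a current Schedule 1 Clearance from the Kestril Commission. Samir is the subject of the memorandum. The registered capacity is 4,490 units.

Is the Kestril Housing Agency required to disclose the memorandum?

Exception (a) requires that the registered capacity is under 4,470 units; but the registered capacity is 4,490 units, not under 4,470 units, so (a) is unavailable.
Exception (b)'s conditions are all satisfied: the memorandum is an unadopted draft; a written security-exemption finding has been issued. But applying paragraph (g): (g) operates against (b): the record's age is 21 years, meeting the 17 years threshold. Exception (b) does not apply.
All of (c)'s requirements are met (the number of pages in the record is 123, under the 132 limit; the memorandum is privileged). Applying paragraphs (h)–(l): (h) would limit (c) — a current Tier C Certificate is held — but (i) sets (h) aside: (i) operates against (h): the reportable unit count is 49, less than the 50 limit. (j) would limit (i) — the reference index is 268, under the 276 limit — but (k) sets (j) aside: (k) is engaged — the coverage ratio is 44%, under the 50% limit. (l) is inapplicable (there is no Tier D Clearance in force), so (k) stands. Exception (c) stands.
Exception (d) fails — the memorandum contains no informant information.

No — exception (c) applies; the Kestril Housing Agency is not required to disclose the memorandum.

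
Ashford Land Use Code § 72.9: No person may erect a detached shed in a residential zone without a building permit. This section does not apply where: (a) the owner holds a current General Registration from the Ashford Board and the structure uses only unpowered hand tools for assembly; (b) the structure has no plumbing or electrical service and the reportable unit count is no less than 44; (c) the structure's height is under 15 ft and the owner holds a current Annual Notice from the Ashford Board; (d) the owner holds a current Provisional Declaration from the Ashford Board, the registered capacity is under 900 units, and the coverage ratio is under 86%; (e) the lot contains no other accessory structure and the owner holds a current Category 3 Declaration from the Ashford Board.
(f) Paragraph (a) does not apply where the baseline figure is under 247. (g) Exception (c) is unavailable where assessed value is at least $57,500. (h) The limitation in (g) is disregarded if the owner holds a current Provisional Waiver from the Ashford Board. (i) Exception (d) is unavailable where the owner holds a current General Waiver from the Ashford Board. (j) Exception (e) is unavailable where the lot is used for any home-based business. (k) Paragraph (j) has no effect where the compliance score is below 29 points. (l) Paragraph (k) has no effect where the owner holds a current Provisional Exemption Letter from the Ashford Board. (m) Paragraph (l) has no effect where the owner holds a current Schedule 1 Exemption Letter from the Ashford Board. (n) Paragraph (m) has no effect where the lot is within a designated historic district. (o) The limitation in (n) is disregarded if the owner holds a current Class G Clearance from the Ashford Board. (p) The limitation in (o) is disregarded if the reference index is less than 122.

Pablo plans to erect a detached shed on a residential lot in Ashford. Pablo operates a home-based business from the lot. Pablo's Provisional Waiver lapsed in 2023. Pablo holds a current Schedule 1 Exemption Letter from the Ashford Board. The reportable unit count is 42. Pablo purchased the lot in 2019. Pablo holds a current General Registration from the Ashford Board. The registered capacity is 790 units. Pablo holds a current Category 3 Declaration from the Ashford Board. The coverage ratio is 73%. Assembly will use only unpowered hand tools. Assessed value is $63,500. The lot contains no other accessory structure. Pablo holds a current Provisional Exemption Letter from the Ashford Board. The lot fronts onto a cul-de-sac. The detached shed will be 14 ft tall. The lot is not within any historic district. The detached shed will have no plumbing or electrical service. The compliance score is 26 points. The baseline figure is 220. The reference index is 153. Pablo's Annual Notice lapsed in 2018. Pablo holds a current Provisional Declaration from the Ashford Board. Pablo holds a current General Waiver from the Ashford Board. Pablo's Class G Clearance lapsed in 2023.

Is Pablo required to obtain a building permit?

Exception (a)'s conditions are all satisfied: a current General Registration is held; assembly uses only hand tools. Turning to paragraph (f): (f) is triggered — the baseline figure is 220, under the 247 limit. Exception (a) does not apply.
Exception (b) does not apply: the reportable unit count is 42, short of 44.
Exception (c) requires that the owner holds a current Annual Notice from the Ashford Board; but no current Annual Notice is held, so (c) is unavailable.
All of (d)'s requirements are met (a current Provisional Declaration is held; the registered capacity is 790 units, under the 900 units limit; the coverage ratio is 73%, under the 86% limit). But applying paragraph (i): (i) operates against (d): a current General Waiver is held. Exception (d) does not apply.
Exception (e) is satisfied on its face — the lot has no other accessory structure; a current Category 3 Declaration is held. Under paragraphs (j)–(p): (j) would limit (e) — a home-based business operates on the lot — but (k) sets (j) aside: (k) operates — the compliance score is 26 points, below the 29 points limit. (l) is engaged (a current Provisional Exemption Letter is held), but is set aside by (m): (m) operates against (l): a current Schedule 1 Exemption Letter is held. (n) does not operate here (the lot is not in a historic district), so (m) stands. Exception (e) stands.

No — exception (e) applies; Pablo does not need a building permit.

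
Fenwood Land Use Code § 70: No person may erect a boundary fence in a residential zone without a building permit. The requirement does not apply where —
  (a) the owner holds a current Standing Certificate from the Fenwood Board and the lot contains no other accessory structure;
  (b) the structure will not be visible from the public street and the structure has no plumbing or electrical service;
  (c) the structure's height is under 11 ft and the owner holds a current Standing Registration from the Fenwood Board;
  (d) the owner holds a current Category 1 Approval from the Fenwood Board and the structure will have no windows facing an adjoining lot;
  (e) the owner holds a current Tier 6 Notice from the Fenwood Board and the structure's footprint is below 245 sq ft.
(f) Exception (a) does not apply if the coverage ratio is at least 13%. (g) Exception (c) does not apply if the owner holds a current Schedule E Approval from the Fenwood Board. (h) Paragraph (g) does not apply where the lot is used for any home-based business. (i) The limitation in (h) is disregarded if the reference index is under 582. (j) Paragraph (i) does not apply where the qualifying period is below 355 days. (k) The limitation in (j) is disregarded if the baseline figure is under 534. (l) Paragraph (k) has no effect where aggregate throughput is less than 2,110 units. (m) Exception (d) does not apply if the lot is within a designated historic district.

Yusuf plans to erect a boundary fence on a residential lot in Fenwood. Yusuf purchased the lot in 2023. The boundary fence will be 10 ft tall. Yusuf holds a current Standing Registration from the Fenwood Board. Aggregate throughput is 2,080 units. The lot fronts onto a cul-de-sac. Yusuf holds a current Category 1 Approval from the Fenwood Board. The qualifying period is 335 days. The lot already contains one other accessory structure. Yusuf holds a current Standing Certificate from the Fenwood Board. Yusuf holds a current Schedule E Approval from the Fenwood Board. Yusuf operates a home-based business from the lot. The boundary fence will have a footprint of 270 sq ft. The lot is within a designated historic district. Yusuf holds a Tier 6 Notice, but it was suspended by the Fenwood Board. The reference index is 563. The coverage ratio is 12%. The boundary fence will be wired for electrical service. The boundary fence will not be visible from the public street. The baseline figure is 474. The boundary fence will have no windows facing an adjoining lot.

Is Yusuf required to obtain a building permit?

No — exception (c) applies; Yusuf does not need a building permit.

Exception (a) does not apply: the lot already has another accessory structure.
Exception (b) fails — electrical service is planned.
All of (c)'s requirements are met (the structure's height is 10 ft, under the 11 ft limit; a current Standing Registration is held). Under paragraphs (g)–(l): (g) is engaged (a current Schedule E Approval is held), but yields to (h): (h) operates against (g): a home-based business operates on the lot. (i) would limit (h) — the reference index is 563, under the 582 limit — but (j) sets (i) aside: (j) operates against (i): the qualifying period is 335 days, below the 355 days limit. (k) would limit (j) — the baseline figure is 474, under the 534 limit — but (l) sets (k) aside: (l) operates against (k): aggregate throughput is 2,080 units, less than the 2,110 units limit. So (c) applies.
Exception (d)'s conditions are all satisfied: a current Category 1 Approval is held; no windows face an adjoining lot. However, paragraph (m) must be considered: (m) applies — the lot is in a historic district. (d) is therefore removed.
Exception (e) fails — the Tier 6 Notice is not current.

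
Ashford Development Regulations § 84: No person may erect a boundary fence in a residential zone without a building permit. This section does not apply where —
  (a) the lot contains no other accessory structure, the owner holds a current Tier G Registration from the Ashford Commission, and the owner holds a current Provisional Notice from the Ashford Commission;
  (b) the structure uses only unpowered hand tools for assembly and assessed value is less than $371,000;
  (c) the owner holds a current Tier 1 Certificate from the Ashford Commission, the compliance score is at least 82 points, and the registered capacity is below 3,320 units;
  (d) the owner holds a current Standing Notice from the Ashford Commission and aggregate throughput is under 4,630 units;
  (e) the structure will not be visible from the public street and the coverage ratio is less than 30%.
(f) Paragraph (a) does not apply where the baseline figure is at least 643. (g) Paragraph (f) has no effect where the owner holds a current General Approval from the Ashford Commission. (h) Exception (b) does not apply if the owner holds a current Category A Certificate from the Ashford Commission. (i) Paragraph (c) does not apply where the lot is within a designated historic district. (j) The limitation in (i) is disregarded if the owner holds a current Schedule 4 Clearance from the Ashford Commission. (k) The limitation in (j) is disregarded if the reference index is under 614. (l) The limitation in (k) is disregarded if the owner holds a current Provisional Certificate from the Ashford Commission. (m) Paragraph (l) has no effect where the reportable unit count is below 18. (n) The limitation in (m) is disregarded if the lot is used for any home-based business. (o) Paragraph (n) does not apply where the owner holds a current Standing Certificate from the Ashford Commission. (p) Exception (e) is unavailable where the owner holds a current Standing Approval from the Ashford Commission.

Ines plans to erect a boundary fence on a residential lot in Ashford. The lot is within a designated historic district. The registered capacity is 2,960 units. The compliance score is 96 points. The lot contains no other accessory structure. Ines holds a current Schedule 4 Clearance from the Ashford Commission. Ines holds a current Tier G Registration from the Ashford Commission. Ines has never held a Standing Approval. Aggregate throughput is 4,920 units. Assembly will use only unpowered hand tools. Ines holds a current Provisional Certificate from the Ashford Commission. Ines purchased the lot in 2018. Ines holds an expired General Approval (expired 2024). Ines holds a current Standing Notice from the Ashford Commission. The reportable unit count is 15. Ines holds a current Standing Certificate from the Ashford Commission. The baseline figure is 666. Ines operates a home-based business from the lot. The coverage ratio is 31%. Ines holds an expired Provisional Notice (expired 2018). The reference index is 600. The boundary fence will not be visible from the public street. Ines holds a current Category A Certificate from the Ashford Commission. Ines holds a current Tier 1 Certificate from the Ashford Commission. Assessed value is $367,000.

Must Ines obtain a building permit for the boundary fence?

Exception (a) does not apply: no current Provisional Notice is held.
Exception (b)'s conditions are all satisfied: assembly uses only hand tools; assessed value is $367,000, less than the $371,000 limit. But: (h) operates against (b): a current Category A Certificate is held. Exception (b) does not apply.
All of (c)'s requirements are met (a current Tier 1 Certificate is held; the compliance score is 96 points, meeting the 82 points threshold; the registered capacity is 2,960 units, below the 3,320 units limit). But: (i) operates against (c): the lot is in a historic district. (j) would limit (i) — a current Schedule 4 Clearance is held — but (k) sets (j) aside: (k) operates — the reference index is 600, under the 614 limit. (l) would limit (k) — a current Provisional Certificate is held — but (m) sets (l) aside: (m) is triggered — the reportable unit count is 15, below the 18 limit. (n) operates (a home-based business operates on the lot), but is set aside by (o): (o) is triggered — a current Standing Certificate is held. So (c) is unavailable.
Exception (d) requires that aggregate throughput is under 4,630 units; but aggregate throughput is 4,920 units, not under 4,630 units, so (d) is unavailable.
Exception (e) requires that the coverage ratio is less than 30%; but the coverage ratio is 31%, not less than 30%, so (e) is unavailable.
Every exception is unavailable, so the rule governs.

Yes — Ines must obtain a building permit.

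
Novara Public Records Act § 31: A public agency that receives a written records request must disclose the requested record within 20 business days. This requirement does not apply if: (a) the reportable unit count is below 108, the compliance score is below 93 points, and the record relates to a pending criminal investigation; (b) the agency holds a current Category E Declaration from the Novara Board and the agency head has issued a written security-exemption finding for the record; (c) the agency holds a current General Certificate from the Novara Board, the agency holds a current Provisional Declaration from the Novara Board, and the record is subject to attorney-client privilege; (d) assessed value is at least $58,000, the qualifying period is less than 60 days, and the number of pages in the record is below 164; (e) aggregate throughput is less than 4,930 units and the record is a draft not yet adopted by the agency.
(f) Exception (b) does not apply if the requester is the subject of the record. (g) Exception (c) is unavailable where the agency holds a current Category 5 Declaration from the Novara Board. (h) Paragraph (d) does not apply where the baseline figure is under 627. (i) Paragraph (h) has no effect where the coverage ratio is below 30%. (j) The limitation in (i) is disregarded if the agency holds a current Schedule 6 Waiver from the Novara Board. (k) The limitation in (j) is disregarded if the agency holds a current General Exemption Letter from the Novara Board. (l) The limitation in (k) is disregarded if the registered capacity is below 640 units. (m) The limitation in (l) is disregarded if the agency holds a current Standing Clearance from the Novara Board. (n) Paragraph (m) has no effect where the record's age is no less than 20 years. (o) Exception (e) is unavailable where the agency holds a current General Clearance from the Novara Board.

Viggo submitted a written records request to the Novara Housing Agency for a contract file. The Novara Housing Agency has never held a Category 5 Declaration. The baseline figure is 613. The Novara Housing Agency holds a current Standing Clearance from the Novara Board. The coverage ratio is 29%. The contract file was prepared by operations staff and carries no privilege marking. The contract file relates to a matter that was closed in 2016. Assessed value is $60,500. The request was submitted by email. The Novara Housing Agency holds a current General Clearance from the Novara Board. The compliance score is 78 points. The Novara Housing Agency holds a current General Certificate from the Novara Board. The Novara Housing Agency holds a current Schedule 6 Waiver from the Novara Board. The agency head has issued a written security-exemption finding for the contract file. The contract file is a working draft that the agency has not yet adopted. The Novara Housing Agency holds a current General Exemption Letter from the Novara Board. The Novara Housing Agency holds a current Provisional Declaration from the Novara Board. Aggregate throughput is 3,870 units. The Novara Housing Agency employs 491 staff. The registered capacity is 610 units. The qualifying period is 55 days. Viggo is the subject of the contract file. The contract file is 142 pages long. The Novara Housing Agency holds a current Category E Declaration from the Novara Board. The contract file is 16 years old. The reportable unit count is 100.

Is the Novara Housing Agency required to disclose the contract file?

No — exception (d) applies; the Novara Housing Agency is not required to disclose the contract file.

Exception (a) does not apply: the contract file relates to a closed matter.
Exception (b)'s conditions are all satisfied: a current Category E Declaration is held; a written security-exemption finding has been issued. Turning to paragraph (f): (f) is engaged — Viggo is the subject of the contract file. Exception (b) does not apply.
Exception (c) does not apply: the contract file carries no privilege marking.
Exception (d): assessed value is $60,500, meeting the $58,000 threshold; the qualifying period is 55 days, less than the 60 days limit; the number of pages in the record is 142, below the 164 limit — every condition holds. Applying paragraphs (h)–(n): (h) would limit (d) — the baseline figure is 613, under the 627 limit — but (i) sets (h) aside: (i) is engaged — the coverage ratio is 29%, below the 30% limit. (j) would limit (i) — a current Schedule 6 Waiver is held — but (k) sets (j) aside: (k) operates against (j): a current General Exemption Letter is held. (l) would limit (k) — the registered capacity is 610 units, below the 640 units limit — but (m) sets (l) aside: (m) operates against (l): a current Standing Clearance is held. (n), which would lift (m), is inapplicable — the record's age is 16 years, short of 20 years. So (d) applies.
Exception (e) is satisfied on its face — aggregate throughput is 3,870 units, less than the 4,930 units limit; the contract file is an unadopted draft. But applying paragraph (o): (o) is triggered — a current General Clearance is held. So (e) is unavailable.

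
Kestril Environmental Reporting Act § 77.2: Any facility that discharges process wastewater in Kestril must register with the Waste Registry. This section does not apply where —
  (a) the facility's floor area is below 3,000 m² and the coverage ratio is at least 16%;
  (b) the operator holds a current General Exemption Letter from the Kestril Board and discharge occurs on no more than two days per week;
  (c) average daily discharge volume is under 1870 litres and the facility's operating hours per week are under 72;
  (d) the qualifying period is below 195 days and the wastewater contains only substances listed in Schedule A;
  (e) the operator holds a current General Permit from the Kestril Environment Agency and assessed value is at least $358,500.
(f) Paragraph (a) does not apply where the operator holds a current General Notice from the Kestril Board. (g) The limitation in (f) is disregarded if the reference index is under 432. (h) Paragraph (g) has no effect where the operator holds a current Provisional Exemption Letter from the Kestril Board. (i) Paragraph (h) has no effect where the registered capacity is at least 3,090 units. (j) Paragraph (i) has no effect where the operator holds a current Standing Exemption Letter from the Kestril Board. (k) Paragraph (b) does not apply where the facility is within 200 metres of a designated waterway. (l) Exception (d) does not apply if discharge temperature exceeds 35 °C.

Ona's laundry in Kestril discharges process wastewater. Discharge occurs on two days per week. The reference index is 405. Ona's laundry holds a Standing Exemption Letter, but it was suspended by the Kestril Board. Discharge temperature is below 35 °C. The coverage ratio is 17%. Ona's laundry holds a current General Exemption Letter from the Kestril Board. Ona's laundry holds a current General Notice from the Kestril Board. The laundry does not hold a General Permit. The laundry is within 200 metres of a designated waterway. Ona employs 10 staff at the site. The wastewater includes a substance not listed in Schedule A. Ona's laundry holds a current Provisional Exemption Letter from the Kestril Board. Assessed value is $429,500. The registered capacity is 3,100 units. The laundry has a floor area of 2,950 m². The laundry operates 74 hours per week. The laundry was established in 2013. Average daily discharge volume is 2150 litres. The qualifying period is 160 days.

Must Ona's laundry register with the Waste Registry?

No — exception (a) applies; Ona's laundry is not required to register with the Waste Registry.

All of (a)'s requirements are met (the facility's floor area is 2,950 m², below the 3,000 m² limit; the coverage ratio is 17%, meeting the 16% threshold). Considering the limiting provisions: (f) would limit (a) — a current General Notice is held — but (g) sets (f) aside: (g) operates — the reference index is 405, under the 432 limit. (h) is triggered (a current Provisional Exemption Letter is held), but is displaced by (i): (i) operates against (h): the registered capacity is 3,100 units, meeting the 3,090 units threshold. (j), which would lift (i), does not operate here — the Standing Exemption Letter is not current. So (a) applies.
Exception (b)'s conditions are all satisfied: a current General Exemption Letter is held; discharge occurs on no more than two days per week. But applying paragraph (k): (k) is triggered — the laundry is within 200 m of a designated waterway. (b) is therefore removed.
Exception (c) fails — average daily discharge volume is 2150 litres, not under 1870 litres.
Exception (d) does not apply: the wastewater includes a non-Schedule-A substance.
Exception (e) does not apply: no General Permit is held.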